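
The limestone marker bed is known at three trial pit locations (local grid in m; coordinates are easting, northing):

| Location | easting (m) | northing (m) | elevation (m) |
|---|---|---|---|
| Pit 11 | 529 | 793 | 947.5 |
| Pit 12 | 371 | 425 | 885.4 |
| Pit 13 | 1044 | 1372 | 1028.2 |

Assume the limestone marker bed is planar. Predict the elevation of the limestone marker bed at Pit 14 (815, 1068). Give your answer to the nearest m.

983 m

Two edge vectors: Pit 11→Pit 12 = (-158, -368, -62.1), Pit 11→Pit 13 = (515, 579, 80.7).
Normal n = (Pit 11→Pit 12) × (Pit 11→Pit 13) = (6258.3, -19230.9, 98038).
So ∂z/∂easting = −n_x/n_z = −0.06384 and ∂z/∂northing = −n_y/n_z = 0.19616.
Intercept c from Pit 11: 947.5 + 33.77 − 155.55 = 825.72.
At (815, 1068): z = −52.0 + 209.5 + 825.72 = 983.2 m.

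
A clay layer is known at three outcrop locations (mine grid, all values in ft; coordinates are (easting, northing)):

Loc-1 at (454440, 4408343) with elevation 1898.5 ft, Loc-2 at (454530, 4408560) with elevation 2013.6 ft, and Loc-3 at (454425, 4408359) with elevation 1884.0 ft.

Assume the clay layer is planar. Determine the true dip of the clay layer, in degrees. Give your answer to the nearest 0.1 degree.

Two edge vectors: Loc-1→Loc-2 = (90, 217, 115.1), Loc-1→Loc-3 = (-15, 16, -14.5).
Normal n = (Loc-1→Loc-2) × (Loc-1→Loc-3) = (-4988.1, -421.5, 4695).
So ∂z/∂E = −n_x/n_z = 1.06243 and ∂z/∂N = −n_y/n_z = 0.08978.
Gradient magnitude |∇z| = √(a² + b²) = √(1.12875 + 0.00806) = 1.06621.
True dip = arctan(1.06621) = 46.8°, dipping toward W (azimuth ≈ 265°).

46.8°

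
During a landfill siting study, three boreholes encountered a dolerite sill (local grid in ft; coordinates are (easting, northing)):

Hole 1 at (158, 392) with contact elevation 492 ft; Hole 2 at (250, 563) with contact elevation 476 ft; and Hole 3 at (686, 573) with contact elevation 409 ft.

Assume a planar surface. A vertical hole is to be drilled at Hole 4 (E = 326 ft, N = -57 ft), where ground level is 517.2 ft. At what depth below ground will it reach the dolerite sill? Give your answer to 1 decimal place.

Two edge vectors: Hole 1→Hole 2 = (92, 171, -16), Hole 1→Hole 3 = (528, 181, -83).
Normal n = (Hole 1→Hole 2) × (Hole 1→Hole 3) = (-11297, -812, -73636).
So ∂z/∂E = −n_x/n_z = −0.15342 and ∂z/∂N = −n_y/n_z = −0.01103.
Intercept c from Hole 1: 492 + 24.24 + 4.32 = 520.56.
At (326, -57): z_contact = −50.01 + 0.63 + 520.56 = 471.18 ft.
Depth below ground = 517.2 − 471.18 = 46.0 ft.

46.0 ft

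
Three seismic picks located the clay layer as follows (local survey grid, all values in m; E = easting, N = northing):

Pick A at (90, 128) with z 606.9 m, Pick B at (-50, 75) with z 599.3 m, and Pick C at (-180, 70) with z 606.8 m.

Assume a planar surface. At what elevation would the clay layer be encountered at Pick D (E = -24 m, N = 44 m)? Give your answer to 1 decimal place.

587.3 m

Let the plane be z = a·E + b·N + c.
Pick B−Pick A: −140a − 53b = −7.6;  Pick C−Pick A: −270a − 58b = −0.1.
Solving gives a = −0.07036, b = 0.32924.
Then c = 606.9 − a·90 − b·128 = 571.09.
At (-24, 44): z = 1.7 + 14.5 + 571.09 = 587.3 m.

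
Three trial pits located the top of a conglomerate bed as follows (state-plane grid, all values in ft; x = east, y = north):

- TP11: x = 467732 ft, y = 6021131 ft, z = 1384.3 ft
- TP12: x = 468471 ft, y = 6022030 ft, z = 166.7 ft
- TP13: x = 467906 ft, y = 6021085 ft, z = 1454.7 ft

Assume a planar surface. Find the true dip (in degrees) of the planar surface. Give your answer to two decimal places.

Let the plane be z = a·x + b·y + c.
TP12−TP11: 739a + 899b = −1217.6;  TP13−TP11: 174a − 46b = 70.4.
Solving gives a = 0.03823, b = −1.38582.
Gradient magnitude |∇z| = √(a² + b²) = √(0.00146 + 1.92050) = 1.38635.
True dip = arctan(1.38635) = 54.20°, dipping toward N (azimuth ≈ 358°).

54.20°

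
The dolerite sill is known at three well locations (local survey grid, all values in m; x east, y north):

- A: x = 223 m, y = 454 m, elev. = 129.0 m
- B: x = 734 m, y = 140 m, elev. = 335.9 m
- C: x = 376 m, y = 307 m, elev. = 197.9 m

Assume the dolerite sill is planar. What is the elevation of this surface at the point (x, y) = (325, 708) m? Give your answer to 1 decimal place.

Let the plane be z = a·x + b·y + c.
B−A: 511a − 314b = 206.9;  C−A: 153a − 147b = 68.9.
Solving gives a = 0.32427, b = −0.13120.
Then c = 129 − a·223 − b·454 = 116.25.
At (325, 708): z = 105.4 − 92.9 + 116.25 = 128.8 m.

128.8 m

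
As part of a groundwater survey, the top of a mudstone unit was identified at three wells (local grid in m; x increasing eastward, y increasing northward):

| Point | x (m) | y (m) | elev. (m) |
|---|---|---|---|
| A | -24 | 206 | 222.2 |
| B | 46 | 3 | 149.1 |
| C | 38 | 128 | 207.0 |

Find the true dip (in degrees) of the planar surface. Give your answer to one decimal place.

Let the plane be z = a·x + b·y + c.
B−A: 70a − 203b = −73.1;  C−A: 62a − 78b = −15.2.
Solving gives a = 0.36713, b = 0.48670.
Gradient magnitude |∇z| = √(a² + b²) = √(0.13479 + 0.23687) = 0.60964.
True dip = arctan(0.60964) = 31.4°, dipping toward SW (azimuth ≈ 217°).

31.4°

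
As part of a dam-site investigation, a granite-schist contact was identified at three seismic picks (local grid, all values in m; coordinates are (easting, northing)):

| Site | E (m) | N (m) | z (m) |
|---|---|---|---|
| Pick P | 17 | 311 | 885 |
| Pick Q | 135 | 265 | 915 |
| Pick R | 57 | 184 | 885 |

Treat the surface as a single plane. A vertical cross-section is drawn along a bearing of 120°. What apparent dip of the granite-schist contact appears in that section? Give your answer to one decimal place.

Let the plane be z = a·E + b·N + c.
Pick Q−Pick P: 118a − 46b = 30;  Pick R−Pick P: 40a − 127b = 0.
Solving gives a = 0.28982, b = 0.09128.
Unit vector along 120° is (sin 120°, cos 120°) = (0.8660, -0.5000).
Slope in that direction = a·(0.8660) + b·(-0.5000) = 0.20535.
Apparent dip = arctan|0.20535| = 11.6° (true dip is 16.9°, so apparent ≤ true as expected).

11.6°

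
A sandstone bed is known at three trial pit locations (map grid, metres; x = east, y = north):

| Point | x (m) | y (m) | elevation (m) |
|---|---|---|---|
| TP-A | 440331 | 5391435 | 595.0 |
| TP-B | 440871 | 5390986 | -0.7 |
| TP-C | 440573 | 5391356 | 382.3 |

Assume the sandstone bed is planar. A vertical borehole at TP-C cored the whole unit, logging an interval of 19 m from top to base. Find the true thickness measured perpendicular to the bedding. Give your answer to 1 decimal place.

Let the plane be z = a·x + b·y + c.
TP-B−TP-A: 540a − 449b = −595.7;  TP-C−TP-A: 242a − 79b = −212.7.
Solving gives a = −0.73399, b = 0.44397.
|∇z| = √(a²+b²) = 0.85782, so dip δ = arctan(0.85782) = 40.62°.
True thickness = vertical thickness × cos δ = 19 × cos 40.62° = 14.4 m.

14.4 m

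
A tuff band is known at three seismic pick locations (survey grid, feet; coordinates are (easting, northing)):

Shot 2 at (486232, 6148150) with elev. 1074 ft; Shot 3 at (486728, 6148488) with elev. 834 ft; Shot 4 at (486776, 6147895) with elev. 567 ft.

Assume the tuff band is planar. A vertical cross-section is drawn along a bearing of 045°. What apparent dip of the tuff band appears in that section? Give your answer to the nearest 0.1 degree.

14.3°

Let the plane be z = a·E + b·N + c.
Shot 3−Shot 2: 496a + 338b = −240;  Shot 4−Shot 2: 544a − 255b = −507.
Solving gives a = −0.74936, b = 0.38960.
Unit vector along 045° is (sin 45°, cos 45°) = (0.7071, 0.7071).
Slope in that direction = a·(0.7071) + b·(0.7071) = −0.25439.
Apparent dip = arctan|0.25439| = 14.3° (true dip is 40.2°, so apparent ≤ true as expected).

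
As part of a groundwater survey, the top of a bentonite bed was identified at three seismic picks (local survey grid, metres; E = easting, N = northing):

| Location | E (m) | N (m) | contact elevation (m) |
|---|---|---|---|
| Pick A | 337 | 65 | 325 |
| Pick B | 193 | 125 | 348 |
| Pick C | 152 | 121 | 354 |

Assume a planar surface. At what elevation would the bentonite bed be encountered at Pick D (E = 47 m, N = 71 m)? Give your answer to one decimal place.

368.3 m

Let the plane be z = a·E + b·N + c.
Pick B−Pick A: −144a + 60b = 23;  Pick C−Pick A: −185a + 56b = 29.
Solving gives a = −0.14888, b = 0.02602.
Then c = 325 − a·337 − b·65 = 373.48.
At (47, 71): z = −7.0 + 1.8 + 373.48 = 368.3 m.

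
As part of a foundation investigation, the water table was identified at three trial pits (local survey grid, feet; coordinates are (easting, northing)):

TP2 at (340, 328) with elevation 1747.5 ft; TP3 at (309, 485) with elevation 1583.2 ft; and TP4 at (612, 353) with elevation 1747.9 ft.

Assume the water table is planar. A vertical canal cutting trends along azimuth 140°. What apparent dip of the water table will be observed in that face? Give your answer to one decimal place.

40.3°

Let the plane be z = a·E + b·N + c.
TP3−TP2: −31a + 157b = −164.3;  TP4−TP2: 272a + 25b = 0.4.
Solving gives a = 0.09592, b = −1.02756.
Unit vector along 140° is (sin 140°, cos 140°) = (0.6428, -0.7660).
Slope in that direction = a·(0.6428) + b·(-0.7660) = 0.84881.
Apparent dip = arctan|0.84881| = 40.3° (true dip is 45.9°, so apparent ≤ true as expected).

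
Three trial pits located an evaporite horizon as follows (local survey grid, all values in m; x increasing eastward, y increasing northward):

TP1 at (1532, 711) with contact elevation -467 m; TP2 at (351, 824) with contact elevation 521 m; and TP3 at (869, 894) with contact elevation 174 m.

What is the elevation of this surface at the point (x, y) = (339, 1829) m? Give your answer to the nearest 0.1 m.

1256.0 m

Let the plane be z = a·x + b·y + c.
TP2−TP1: −1181a + 113b = 988;  TP3−TP1: −663a + 183b = 641.
Solving gives a = −0.767478, b = 0.722196.
Then c = -467 − a·1532 − b·711 = 195.30.
At (339, 1829): z = −260.2 + 1320.9 + 195.30 = 1256.0 m.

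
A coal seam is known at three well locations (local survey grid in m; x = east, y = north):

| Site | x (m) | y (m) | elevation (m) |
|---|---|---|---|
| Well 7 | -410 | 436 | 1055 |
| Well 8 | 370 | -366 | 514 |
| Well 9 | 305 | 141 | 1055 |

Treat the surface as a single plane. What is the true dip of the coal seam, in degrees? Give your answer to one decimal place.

Two edge vectors: Well 7→Well 8 = (780, -802, -541), Well 7→Well 9 = (715, -295, 0).
Normal n = (Well 7→Well 8) × (Well 7→Well 9) = (-159595, -386815, 343330).
So ∂z/∂x = −n_x/n_z = 0.46484 and ∂z/∂y = −n_y/n_z = 1.12666.
Gradient magnitude |∇z| = √(a² + b²) = √(0.21608 + 1.26936) = 1.21878.
True dip = arctan(1.21878) = 50.6°, dipping toward SSW (azimuth ≈ 202°).

50.6°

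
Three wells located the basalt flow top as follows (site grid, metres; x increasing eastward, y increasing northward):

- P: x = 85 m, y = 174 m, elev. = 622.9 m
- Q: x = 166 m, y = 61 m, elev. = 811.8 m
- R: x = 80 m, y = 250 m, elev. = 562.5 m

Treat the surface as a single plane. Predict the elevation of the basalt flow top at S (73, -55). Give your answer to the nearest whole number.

768 m

Let the plane be z = a·x + b·y + c.
Q−P: 81a − 113b = 188.9;  R−P: −5a + 76b = −60.4.
Solving gives a = 1.34702, b = −0.70612.
Then c = 622.9 − a·85 − b·174 = 631.27.
At (73, -55): z = 98.3 + 38.8 + 631.27 = 768.4 m.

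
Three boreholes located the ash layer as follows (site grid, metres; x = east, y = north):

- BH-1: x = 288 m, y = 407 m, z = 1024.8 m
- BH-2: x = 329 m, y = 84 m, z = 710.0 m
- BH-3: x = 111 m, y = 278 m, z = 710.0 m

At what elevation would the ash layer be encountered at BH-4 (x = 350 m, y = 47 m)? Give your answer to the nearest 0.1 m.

Let the plane be z = a·x + b·y + c.
BH-2−BH-1: 41a − 323b = −314.8;  BH-3−BH-1: −177a − 129b = −314.8.
Solving gives a = 0.97776, b = 1.09873.
Then c = 1024.8 − a·288 − b·407 = 296.02.
At (350, 47): z = 342.2 + 51.6 + 296.02 = 689.9 m.

689.9 m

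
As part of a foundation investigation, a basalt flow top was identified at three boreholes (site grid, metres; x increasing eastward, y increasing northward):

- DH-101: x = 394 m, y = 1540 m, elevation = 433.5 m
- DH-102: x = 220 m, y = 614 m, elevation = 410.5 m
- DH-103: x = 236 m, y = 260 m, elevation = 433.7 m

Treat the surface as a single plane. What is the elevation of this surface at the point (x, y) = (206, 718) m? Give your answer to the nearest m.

Two edge vectors: DH-101→DH-102 = (-174, -926, -23), DH-101→DH-103 = (-158, -1280, 0.2).
Normal n = (DH-101→DH-102) × (DH-101→DH-103) = (-29625.2, 3668.8, 76412).
So ∂z/∂x = −n_x/n_z = 0.38770 and ∂z/∂y = −n_y/n_z = −0.04801.
Intercept c from DH-101: 433.5 − 152.76 + 73.94 = 354.69.
At (206, 718): z = 79.9 − 34.5 + 354.69 = 400.1 m.

400 m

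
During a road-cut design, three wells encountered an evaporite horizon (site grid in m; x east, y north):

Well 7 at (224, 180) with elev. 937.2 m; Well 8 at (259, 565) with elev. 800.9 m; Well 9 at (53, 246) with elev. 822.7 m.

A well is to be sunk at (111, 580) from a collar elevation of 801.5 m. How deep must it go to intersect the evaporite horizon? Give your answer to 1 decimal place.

82.8 m

Two edge vectors: Well 7→Well 8 = (35, 385, -136.3), Well 7→Well 9 = (-171, 66, -114.5).
Normal n = (Well 7→Well 8) × (Well 7→Well 9) = (-35086.7, 27314.8, 68145).
So ∂z/∂x = −n_x/n_z = 0.51488 and ∂z/∂y = −n_y/n_z = −0.40083.
Intercept c from Well 7: 937.2 − 115.33 + 72.15 = 894.02.
At (111, 580): z_contact = 57.15 − 232.48 + 894.02 = 718.68 m.
Depth below ground = 801.5 − 718.68 = 82.8 m.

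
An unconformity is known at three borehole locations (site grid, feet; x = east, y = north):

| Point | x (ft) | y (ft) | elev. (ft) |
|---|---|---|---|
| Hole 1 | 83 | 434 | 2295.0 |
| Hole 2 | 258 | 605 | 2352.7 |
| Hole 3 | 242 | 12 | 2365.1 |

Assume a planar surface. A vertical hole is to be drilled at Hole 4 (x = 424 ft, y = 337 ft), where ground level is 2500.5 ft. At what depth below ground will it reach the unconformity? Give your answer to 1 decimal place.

79.9 ft

Two edge vectors: Hole 1→Hole 2 = (175, 171, 57.7), Hole 1→Hole 3 = (159, -422, 70.1).
Normal n = (Hole 1→Hole 2) × (Hole 1→Hole 3) = (36336.5, -3093.2, -101039).
So ∂z/∂x = −n_x/n_z = 0.35963 and ∂z/∂y = −n_y/n_z = −0.03061.
Intercept c from Hole 1: 2295 − 29.85 + 13.29 = 2278.44.
At (424, 337): z_contact = 152.48 − 10.32 + 2278.44 = 2420.60 ft.
Depth below ground = 2500.5 − 2420.60 = 79.9 ft.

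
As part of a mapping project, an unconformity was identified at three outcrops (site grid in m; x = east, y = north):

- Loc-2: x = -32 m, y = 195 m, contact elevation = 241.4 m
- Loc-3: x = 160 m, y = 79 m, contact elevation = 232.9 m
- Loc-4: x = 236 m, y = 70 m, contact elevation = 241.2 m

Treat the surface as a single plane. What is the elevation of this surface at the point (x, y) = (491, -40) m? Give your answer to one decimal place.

Let the plane be z = a·x + b·y + c.
Loc-3−Loc-2: 192a − 116b = −8.5;  Loc-4−Loc-2: 268a − 125b = −0.2.
Solving gives a = 0.14663, b = 0.31597.
Then c = 241.4 − a·-32 − b·195 = 184.48.
At (491, -40): z = 72.0 − 12.6 + 184.48 = 243.8 m.

243.8 m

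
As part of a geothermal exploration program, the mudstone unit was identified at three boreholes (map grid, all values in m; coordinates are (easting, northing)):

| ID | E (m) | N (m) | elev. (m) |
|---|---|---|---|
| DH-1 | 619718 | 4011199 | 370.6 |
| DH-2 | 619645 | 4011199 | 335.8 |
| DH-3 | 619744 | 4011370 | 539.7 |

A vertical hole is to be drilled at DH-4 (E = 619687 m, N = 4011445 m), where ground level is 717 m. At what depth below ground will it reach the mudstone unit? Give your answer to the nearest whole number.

136 m

Let the plane be z = a·E + b·N + c.
DH-2−DH-1: −73a + 0b = −34.8;  DH-3−DH-1: 26a + 171b = 169.1.
Solving gives a = 0.47671233, b = 0.91640631.
Then c = 370.6 − a·619718 − b·4011199 = −3970944.70.
At (619687, 4011445): z_contact = 295412.4 + 3676113.5 − 3970944.70 = 581.3 m.
Depth below ground = 717 − 581.3 = 136 m.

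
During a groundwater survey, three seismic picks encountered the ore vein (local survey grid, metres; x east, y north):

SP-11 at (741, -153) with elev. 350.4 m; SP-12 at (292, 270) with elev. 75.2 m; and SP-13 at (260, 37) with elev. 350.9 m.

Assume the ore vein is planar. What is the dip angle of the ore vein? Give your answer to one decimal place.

Two edge vectors: SP-11→SP-12 = (-449, 423, -275.2), SP-11→SP-13 = (-481, 190, 0.5).
Normal n = (SP-11→SP-12) × (SP-11→SP-13) = (52499.5, 132595.7, 118153).
So ∂z/∂x = −n_x/n_z = −0.44433 and ∂z/∂y = −n_y/n_z = −1.12224.
Gradient magnitude |∇z| = √(a² + b²) = √(0.19743 + 1.25942) = 1.20700.
True dip = arctan(1.20700) = 50.4°, dipping toward NNE (azimuth ≈ 022°).

50.4°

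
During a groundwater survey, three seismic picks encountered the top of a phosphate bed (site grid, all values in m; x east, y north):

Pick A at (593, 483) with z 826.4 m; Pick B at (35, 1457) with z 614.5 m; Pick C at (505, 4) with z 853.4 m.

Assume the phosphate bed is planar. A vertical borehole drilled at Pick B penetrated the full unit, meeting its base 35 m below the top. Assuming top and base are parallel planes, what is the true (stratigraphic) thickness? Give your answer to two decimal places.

Let the plane be z = a·x + b·y + c.
Pick B−Pick A: −558a + 974b = −211.9;  Pick C−Pick A: −88a − 479b = 27.
Solving gives a = 0.21304, b = −0.09551.
|∇z| = √(a²+b²) = 0.23347, so dip δ = arctan(0.23347) = 13.14°.
True thickness = vertical thickness × cos δ = 35 × cos 13.14° = 34.08 m.

34.08 m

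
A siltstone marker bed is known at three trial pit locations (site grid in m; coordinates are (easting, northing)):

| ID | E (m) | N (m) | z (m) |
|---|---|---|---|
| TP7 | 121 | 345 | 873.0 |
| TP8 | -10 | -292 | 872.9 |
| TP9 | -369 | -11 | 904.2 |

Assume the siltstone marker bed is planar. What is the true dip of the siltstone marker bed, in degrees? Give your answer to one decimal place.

Two edge vectors: TP7→TP8 = (-131, -637, -0.1), TP7→TP9 = (-490, -356, 31.2).
Normal n = (TP7→TP8) × (TP7→TP9) = (-19910, 4136.2, -265494).
So ∂z/∂E = −n_x/n_z = −0.07499 and ∂z/∂N = −n_y/n_z = 0.01558.
Gradient magnitude |∇z| = √(a² + b²) = √(0.00562 + 0.00024) = 0.07659.
True dip = arctan(0.07659) = 4.4°, dipping toward ESE (azimuth ≈ 102°).

4.4°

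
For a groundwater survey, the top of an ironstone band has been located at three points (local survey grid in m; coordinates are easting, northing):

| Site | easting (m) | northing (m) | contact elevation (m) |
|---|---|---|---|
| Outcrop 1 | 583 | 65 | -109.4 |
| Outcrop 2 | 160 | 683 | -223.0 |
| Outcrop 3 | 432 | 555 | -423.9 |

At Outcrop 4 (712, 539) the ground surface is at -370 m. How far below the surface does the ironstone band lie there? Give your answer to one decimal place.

378.4 m

Two edge vectors: Outcrop 1→Outcrop 2 = (-423, 618, -113.6), Outcrop 1→Outcrop 3 = (-151, 490, -314.5).
Normal n = (Outcrop 1→Outcrop 2) × (Outcrop 1→Outcrop 3) = (-138697, -115879.9, -113952).
So ∂z/∂easting = −n_x/n_z = −1.21715 and ∂z/∂northing = −n_y/n_z = −1.01692.
Intercept c from Outcrop 1: -109.4 + 709.60 + 66.10 = 666.30.
At (712, 539): z_contact = −866.61 − 548.12 + 666.30 = -748.43 m.
Depth below ground = -370 − (-748.43) = 378.4 m.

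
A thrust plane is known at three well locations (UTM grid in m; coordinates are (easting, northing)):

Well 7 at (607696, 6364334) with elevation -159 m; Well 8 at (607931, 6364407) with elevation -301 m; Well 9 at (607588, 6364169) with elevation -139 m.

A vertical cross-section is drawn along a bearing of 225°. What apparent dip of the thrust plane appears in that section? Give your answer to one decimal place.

Let the plane be z = a·E + b·N + c.
Well 8−Well 7: 235a + 73b = −142;  Well 9−Well 7: −108a − 165b = 20.
Solving gives a = −0.71121, b = 0.34431.
Unit vector along 225° is (sin 225°, cos 225°) = (-0.7071, -0.7071).
Slope in that direction = a·(-0.7071) + b·(-0.7071) = 0.25944.
Apparent dip = arctan|0.25944| = 14.5° (true dip is 38.3°, so apparent ≤ true as expected).

14.5°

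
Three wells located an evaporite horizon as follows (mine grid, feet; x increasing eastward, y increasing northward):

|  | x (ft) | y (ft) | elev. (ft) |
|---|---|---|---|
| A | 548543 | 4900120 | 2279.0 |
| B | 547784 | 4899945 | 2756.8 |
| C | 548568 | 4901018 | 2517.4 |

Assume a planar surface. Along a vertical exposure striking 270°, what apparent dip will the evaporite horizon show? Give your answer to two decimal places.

34.81°

Two edge vectors: A→B = (-759, -175, 477.8), A→C = (25, 898, 238.4).
Normal n = (A→B) × (A→C) = (-470784.4, 192890.6, -677207).
So ∂z/∂x = −n_x/n_z = −0.69519 and ∂z/∂y = −n_y/n_z = 0.28483.
Unit vector along 270° is (sin 270°, cos 270°) = (-1.0000, -0.0000).
Slope in that direction = a·(-1.0000) + b·(-0.0000) = 0.69519.
Apparent dip = arctan|0.69519| = 34.81° (true dip is 36.9°, so apparent ≤ true as expected).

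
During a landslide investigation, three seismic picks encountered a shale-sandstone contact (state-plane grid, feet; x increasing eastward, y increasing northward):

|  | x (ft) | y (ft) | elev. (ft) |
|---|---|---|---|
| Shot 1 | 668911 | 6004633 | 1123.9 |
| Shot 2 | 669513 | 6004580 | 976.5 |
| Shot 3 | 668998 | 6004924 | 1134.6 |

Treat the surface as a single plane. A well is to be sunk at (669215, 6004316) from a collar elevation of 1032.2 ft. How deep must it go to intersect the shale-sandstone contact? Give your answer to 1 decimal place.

13.8 ft

Two edge vectors: Shot 1→Shot 2 = (602, -53, -147.4), Shot 1→Shot 3 = (87, 291, 10.7).
Normal n = (Shot 1→Shot 2) × (Shot 1→Shot 3) = (42326.3, -19265.2, 179793).
So ∂z/∂x = −n_x/n_z = −0.235416840 and ∂z/∂y = −n_y/n_z = 0.107152114.
Intercept c from Shot 1: 1123.9 + 157472.91 − 643409.12 = −484812.30.
At (669215, 6004316): z_contact = −157544.48 + 643375.15 − 484812.30 = 1018.37 ft.
Depth below ground = 1032.2 − 1018.37 = 13.8 ft.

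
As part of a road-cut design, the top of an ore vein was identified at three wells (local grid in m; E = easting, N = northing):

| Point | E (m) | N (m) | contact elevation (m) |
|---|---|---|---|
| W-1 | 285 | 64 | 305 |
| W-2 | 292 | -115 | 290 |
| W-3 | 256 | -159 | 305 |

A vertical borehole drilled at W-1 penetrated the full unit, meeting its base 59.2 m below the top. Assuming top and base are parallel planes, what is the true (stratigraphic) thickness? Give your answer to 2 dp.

52.96 m

Let the plane be z = a·E + b·N + c.
W-2−W-1: 7a − 179b = −15;  W-3−W-1: −29a − 223b = 0.
Solving gives a = −0.49541, b = 0.06443.
|∇z| = √(a²+b²) = 0.49958, so dip δ = arctan(0.49958) = 26.55°.
True thickness = vertical thickness × cos δ = 59.2 × cos 26.55° = 52.96 m.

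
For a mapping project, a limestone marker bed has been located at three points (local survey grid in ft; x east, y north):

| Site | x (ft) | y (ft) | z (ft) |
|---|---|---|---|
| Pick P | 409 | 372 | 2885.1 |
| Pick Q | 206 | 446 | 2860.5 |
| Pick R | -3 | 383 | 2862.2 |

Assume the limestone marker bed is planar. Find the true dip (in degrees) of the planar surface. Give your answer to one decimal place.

11.3°

Let the plane be z = a·x + b·y + c.
Pick Q−Pick P: −203a + 74b = −24.6;  Pick R−Pick P: −412a + 11b = −22.9.
Solving gives a = 0.05040, b = −0.19418.
Gradient magnitude |∇z| = √(a² + b²) = √(0.00254 + 0.03771) = 0.20061.
True dip = arctan(0.20061) = 11.3°, dipping toward NNW (azimuth ≈ 345°).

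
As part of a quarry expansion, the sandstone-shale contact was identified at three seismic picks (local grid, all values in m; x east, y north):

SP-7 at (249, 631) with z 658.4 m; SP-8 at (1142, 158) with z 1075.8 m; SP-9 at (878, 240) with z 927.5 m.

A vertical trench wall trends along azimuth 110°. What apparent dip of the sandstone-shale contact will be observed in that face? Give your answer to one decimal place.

Two edge vectors: SP-7→SP-8 = (893, -473, 417.4), SP-7→SP-9 = (629, -391, 269.1).
Normal n = (SP-7→SP-8) × (SP-7→SP-9) = (35919.1, 22238.3, -51646).
So ∂z/∂x = −n_x/n_z = 0.69549 and ∂z/∂y = −n_y/n_z = 0.43059.
Unit vector along 110° is (sin 110°, cos 110°) = (0.9397, -0.3420).
Slope in that direction = a·(0.9397) + b·(-0.3420) = 0.50627.
Apparent dip = arctan|0.50627| = 26.9° (true dip is 39.3°, so apparent ≤ true as expected).

26.9°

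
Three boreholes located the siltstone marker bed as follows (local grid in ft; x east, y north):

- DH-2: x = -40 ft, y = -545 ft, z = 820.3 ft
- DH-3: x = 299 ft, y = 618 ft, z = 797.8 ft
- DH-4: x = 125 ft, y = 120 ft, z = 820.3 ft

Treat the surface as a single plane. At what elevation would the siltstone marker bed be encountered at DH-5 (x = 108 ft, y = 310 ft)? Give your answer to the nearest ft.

849 ft

Two edge vectors: DH-2→DH-3 = (339, 1163, -22.5), DH-2→DH-4 = (165, 665, 0).
Normal n = (DH-2→DH-3) × (DH-2→DH-4) = (14962.5, -3712.5, 33540).
So ∂z/∂x = −n_x/n_z = −0.44611 and ∂z/∂y = −n_y/n_z = 0.11069.
Intercept c from DH-2: 820.3 − 17.84 + 60.33 = 862.78.
At (108, 310): z = −48.2 + 34.3 + 862.78 = 848.9 ft.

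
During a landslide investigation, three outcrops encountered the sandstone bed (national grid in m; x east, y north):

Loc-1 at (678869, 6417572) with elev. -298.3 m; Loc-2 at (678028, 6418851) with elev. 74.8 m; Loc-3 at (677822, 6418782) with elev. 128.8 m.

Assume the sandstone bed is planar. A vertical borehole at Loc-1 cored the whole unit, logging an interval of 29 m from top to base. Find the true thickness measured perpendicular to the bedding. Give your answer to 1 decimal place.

27.7 m

Let the plane be z = a·x + b·y + c.
Loc-2−Loc-1: −841a + 1279b = 373.1;  Loc-3−Loc-1: −1047a + 1210b = 427.1.
Solving gives a = −0.29490, b = 0.09780.
|∇z| = √(a²+b²) = 0.31069, so dip δ = arctan(0.31069) = 17.26°.
True thickness = vertical thickness × cos δ = 29 × cos 17.26° = 27.7 m.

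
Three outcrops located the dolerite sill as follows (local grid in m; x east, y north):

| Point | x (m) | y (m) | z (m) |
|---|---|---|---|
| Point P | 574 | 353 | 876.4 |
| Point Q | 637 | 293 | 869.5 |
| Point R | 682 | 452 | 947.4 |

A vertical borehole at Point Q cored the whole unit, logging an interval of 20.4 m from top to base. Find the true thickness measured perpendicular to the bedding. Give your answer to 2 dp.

Let the plane be z = a·x + b·y + c.
Point Q−Point P: 63a − 60b = −6.9;  Point R−Point P: 108a + 99b = 71.
Solving gives a = 0.28127, b = 0.41033.
|∇z| = √(a²+b²) = 0.49748, so dip δ = arctan(0.49748) = 26.45°.
True thickness = vertical thickness × cos δ = 20.4 × cos 26.45° = 18.26 m.

18.26 m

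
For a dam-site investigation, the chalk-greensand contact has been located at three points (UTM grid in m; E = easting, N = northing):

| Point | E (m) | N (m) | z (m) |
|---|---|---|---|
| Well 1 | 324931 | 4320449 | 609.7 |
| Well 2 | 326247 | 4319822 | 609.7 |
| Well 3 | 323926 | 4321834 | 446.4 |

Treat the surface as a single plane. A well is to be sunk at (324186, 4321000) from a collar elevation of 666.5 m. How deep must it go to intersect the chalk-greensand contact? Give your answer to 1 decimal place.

Two edge vectors: Well 1→Well 2 = (1316, -627, 0), Well 1→Well 3 = (-1005, 1385, -163.3).
Normal n = (Well 1→Well 2) × (Well 1→Well 3) = (102389.1, 214902.8, 1192525).
So ∂z/∂E = −n_x/n_z = −0.085859081 and ∂z/∂N = −n_y/n_z = −0.180208214.
Intercept c from Well 1: 609.7 + 27898.28 + 778580.40 = 807088.37.
At (324186, 4321000): z_contact = −27834.31 − 778679.69 + 807088.37 = 574.37 m.
Depth below ground = 666.5 − 574.37 = 92.1 m.

92.1 m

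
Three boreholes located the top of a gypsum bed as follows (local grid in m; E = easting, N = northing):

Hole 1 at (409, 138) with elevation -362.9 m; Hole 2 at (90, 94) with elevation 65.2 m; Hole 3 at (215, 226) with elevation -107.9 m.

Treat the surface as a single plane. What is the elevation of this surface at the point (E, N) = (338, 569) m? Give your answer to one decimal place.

Two edge vectors: Hole 1→Hole 2 = (-319, -44, 428.1), Hole 1→Hole 3 = (-194, 88, 255).
Normal n = (Hole 1→Hole 2) × (Hole 1→Hole 3) = (-48892.8, -1706.4, -36608).
So ∂z/∂E = −n_x/n_z = −1.33558 and ∂z/∂N = −n_y/n_z = −0.04661.
Intercept c from Hole 1: -362.9 + 546.25 + 6.43 = 189.78.
At (338, 569): z = −451.4 − 26.5 + 189.78 = -288.2 m.

-288.2 m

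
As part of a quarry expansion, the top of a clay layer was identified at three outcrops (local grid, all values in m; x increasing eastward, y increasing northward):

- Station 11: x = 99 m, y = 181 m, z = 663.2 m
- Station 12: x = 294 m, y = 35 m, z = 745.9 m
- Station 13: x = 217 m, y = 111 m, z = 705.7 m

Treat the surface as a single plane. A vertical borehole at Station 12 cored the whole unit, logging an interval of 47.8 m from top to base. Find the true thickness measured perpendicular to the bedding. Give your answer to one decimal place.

Let the plane be z = a·x + b·y + c.
Station 12−Station 11: 195a − 146b = 82.7;  Station 13−Station 11: 118a − 70b = 42.5.
Solving gives a = 0.11627, b = −0.41115.
|∇z| = √(a²+b²) = 0.42727, so dip δ = arctan(0.42727) = 23.14°.
True thickness = vertical thickness × cos δ = 47.8 × cos 23.14° = 44.0 m.

44.0 m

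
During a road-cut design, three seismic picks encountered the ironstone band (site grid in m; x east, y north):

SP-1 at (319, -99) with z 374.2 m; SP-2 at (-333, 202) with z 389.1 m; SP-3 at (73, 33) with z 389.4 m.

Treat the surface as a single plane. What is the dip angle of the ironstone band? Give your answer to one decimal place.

Two edge vectors: SP-1→SP-2 = (-652, 301, 14.9), SP-1→SP-3 = (-246, 132, 15.2).
Normal n = (SP-1→SP-2) × (SP-1→SP-3) = (2608.4, 6245, -12018).
So ∂z/∂x = −n_x/n_z = 0.21704 and ∂z/∂y = −n_y/n_z = 0.51964.
Gradient magnitude |∇z| = √(a² + b²) = √(0.04711 + 0.27002) = 0.56314.
True dip = arctan(0.56314) = 29.4°, dipping toward SSW (azimuth ≈ 203°).

29.4°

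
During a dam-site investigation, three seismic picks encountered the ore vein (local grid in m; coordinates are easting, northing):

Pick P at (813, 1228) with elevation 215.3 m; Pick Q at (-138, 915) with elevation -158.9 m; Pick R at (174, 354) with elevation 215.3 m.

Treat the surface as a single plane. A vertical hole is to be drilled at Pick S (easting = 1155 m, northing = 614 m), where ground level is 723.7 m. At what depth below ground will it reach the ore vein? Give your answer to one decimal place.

Two edge vectors: Pick P→Pick Q = (-951, -313, -374.2), Pick P→Pick R = (-639, -874, 0).
Normal n = (Pick P→Pick Q) × (Pick P→Pick R) = (-327050.8, 239113.8, 631167).
So ∂z/∂easting = −n_x/n_z = 0.518168 and ∂z/∂northing = −n_y/n_z = −0.378844.
Intercept c from Pick P: 215.3 − 421.27 + 465.22 = 259.25.
At (1155, 614): z_contact = 598.48 − 232.61 + 259.25 = 625.12 m.
Depth below ground = 723.7 − 625.12 = 98.6 m.

98.6 m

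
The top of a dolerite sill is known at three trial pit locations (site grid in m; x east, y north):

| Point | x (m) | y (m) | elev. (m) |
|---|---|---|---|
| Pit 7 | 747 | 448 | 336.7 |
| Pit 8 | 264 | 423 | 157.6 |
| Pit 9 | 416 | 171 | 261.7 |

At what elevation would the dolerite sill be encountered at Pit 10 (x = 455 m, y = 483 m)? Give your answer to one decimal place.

Let the plane be z = a·x + b·y + c.
Pit 8−Pit 7: −483a − 25b = −179.1;  Pit 9−Pit 7: −331a − 277b = −75.
Solving gives a = 0.38032, b = −0.18370.
Then c = 336.7 − a·747 − b·448 = 134.90.
At (455, 483): z = 173.0 − 88.7 + 134.90 = 219.2 m.

219.2 m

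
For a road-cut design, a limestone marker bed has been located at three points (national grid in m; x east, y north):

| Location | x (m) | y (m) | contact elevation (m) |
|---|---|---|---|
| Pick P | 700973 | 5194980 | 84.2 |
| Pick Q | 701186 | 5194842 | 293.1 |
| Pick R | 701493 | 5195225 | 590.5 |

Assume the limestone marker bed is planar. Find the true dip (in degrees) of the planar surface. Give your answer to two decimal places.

44.32°

Let the plane be z = a·x + b·y + c.
Pick Q−Pick P: 213a − 138b = 208.9;  Pick R−Pick P: 520a + 245b = 506.3.
Solving gives a = 0.97664, b = −0.00634.
Gradient magnitude |∇z| = √(a² + b²) = √(0.95383 + 0.00004) = 0.97666.
True dip = arctan(0.97666) = 44.32°, dipping toward W (azimuth ≈ 270°).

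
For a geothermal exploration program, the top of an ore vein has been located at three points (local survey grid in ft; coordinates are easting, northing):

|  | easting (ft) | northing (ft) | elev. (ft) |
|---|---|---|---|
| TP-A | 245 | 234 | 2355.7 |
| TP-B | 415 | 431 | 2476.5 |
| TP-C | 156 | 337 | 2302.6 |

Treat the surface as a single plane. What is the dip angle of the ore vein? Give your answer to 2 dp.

Two edge vectors: TP-A→TP-B = (170, 197, 120.8), TP-A→TP-C = (-89, 103, -53.1).
Normal n = (TP-A→TP-B) × (TP-A→TP-C) = (-22903.1, -1724.2, 35043).
So ∂z/∂easting = −n_x/n_z = 0.65357 and ∂z/∂northing = −n_y/n_z = 0.04920.
Gradient magnitude |∇z| = √(a² + b²) = √(0.42716 + 0.00242) = 0.65542.
True dip = arctan(0.65542) = 33.24°, dipping toward W (azimuth ≈ 266°).

33.24°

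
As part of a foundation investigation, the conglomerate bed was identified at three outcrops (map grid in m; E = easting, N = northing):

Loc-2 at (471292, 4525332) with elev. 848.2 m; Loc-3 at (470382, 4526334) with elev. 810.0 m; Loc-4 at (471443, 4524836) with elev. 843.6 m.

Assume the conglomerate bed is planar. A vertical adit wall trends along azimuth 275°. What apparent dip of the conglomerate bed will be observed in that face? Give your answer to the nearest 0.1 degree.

Let the plane be z = a·E + b·N + c.
Loc-3−Loc-2: −910a + 1002b = −38.2;  Loc-4−Loc-2: 151a − 496b = −4.6.
Solving gives a = 0.07851, b = 0.03317.
Unit vector along 275° is (sin 275°, cos 275°) = (-0.9962, 0.0872).
Slope in that direction = a·(-0.9962) + b·(0.0872) = −0.07532.
Apparent dip = arctan|0.07532| = 4.3° (true dip is 4.9°, so apparent ≤ true as expected).

4.3°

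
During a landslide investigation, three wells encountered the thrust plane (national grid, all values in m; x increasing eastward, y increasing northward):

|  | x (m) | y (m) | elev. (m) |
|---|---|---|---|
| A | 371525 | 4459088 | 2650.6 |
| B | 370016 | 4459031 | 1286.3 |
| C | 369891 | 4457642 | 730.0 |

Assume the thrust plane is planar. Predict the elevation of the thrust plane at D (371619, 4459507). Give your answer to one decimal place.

Let the plane be z = a·x + b·y + c.
B−A: −1509a − 57b = −1364.3;  C−A: −1634a − 1446b = −1920.6.
Solving gives a = 0.892012546, b = 0.320229252.
Then c = 2650.6 − a·371525 − b·4459088 = −1756684.78.
At (371619, 4459507): z = 331488.8 + 1428064.6 − 1756684.78 = 2868.6 m.

2868.6 m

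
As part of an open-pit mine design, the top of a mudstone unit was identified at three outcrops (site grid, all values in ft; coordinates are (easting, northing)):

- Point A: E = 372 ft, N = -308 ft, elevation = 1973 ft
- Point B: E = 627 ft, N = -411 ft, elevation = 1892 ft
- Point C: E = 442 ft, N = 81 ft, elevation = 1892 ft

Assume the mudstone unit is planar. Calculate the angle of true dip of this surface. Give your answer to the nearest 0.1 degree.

21.8°

Two edge vectors: Point A→Point B = (255, -103, -81), Point A→Point C = (70, 389, -81).
Normal n = (Point A→Point B) × (Point A→Point C) = (39852, 14985, 106405).
So ∂z/∂E = −n_x/n_z = −0.37453 and ∂z/∂N = −n_y/n_z = −0.14083.
Gradient magnitude |∇z| = √(a² + b²) = √(0.14027 + 0.01983) = 0.40013.
True dip = arctan(0.40013) = 21.8°, dipping toward ENE (azimuth ≈ 069°).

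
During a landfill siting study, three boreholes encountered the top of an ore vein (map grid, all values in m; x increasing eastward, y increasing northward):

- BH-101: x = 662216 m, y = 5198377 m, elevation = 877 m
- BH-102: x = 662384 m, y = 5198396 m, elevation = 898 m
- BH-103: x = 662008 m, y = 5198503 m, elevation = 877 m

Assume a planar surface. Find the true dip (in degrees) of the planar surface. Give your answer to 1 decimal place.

11.5°

Let the plane be z = a·x + b·y + c.
BH-102−BH-101: 168a + 19b = 21;  BH-103−BH-101: −208a + 126b = 0.
Solving gives a = 0.10533, b = 0.17389.
Gradient magnitude |∇z| = √(a² + b²) = √(0.01110 + 0.03024) = 0.20330.
True dip = arctan(0.20330) = 11.5°, dipping toward SSW (azimuth ≈ 211°).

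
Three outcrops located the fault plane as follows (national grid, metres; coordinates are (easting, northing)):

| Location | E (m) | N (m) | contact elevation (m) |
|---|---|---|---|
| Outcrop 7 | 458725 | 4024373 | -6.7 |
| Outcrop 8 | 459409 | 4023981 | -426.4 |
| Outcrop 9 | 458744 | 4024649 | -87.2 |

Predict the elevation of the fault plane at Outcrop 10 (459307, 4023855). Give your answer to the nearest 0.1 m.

Let the plane be z = a·E + b·N + c.
Outcrop 8−Outcrop 7: 684a − 392b = −419.7;  Outcrop 9−Outcrop 7: 19a + 276b = −80.5.
Solving gives a = −0.751117045, b = −0.239959334.
Then c = -6.7 − a·458725 − b·4024373 = 1310235.33.
At (459307, 4023855): z = −344993.3 − 965561.6 + 1310235.33 = -319.6 m.

-319.6 m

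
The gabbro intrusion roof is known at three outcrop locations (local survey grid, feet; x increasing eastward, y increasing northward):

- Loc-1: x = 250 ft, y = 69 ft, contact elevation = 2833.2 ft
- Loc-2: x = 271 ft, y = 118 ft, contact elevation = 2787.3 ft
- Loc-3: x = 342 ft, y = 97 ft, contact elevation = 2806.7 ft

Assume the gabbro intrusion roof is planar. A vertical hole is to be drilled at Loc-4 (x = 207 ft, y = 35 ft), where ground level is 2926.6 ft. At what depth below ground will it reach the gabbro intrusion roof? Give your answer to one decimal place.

Two edge vectors: Loc-1→Loc-2 = (21, 49, -45.9), Loc-1→Loc-3 = (92, 28, -26.5).
Normal n = (Loc-1→Loc-2) × (Loc-1→Loc-3) = (-13.3, -3666.3, -3920).
So ∂z/∂x = −n_x/n_z = −0.00339 and ∂z/∂y = −n_y/n_z = −0.93528.
Intercept c from Loc-1: 2833.2 + 0.85 + 64.53 = 2898.58.
At (207, 35): z_contact = −0.70 − 32.73 + 2898.58 = 2865.15 ft.
Depth below ground = 2926.6 − 2865.15 = 61.5 ft.

61.5 ft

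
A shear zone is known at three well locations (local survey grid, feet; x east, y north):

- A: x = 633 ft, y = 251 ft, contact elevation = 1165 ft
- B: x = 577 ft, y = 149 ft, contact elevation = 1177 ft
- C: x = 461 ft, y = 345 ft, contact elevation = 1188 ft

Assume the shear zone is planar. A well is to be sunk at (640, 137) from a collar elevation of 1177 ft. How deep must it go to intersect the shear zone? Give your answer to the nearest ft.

9 ft

Let the plane be z = a·x + b·y + c.
B−A: −56a − 102b = 12;  C−A: −172a + 94b = 23.
Solving gives a = −0.15231, b = −0.03402.
Then c = 1165 − a·633 − b·251 = 1269.96.
At (640, 137): z_contact = −97.5 − 4.7 + 1269.96 = 1167.8 ft.
Depth below ground = 1177 − 1167.8 = 9 ft.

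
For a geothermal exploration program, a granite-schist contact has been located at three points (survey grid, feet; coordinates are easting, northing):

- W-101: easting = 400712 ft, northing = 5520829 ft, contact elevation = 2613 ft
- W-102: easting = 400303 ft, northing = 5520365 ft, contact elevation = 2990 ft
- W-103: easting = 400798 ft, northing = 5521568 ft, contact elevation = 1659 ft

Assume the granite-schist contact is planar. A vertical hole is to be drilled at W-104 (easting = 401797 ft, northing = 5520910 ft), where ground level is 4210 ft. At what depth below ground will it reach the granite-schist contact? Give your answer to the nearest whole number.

1029 ft

Two edge vectors: W-101→W-102 = (-409, -464, 377), W-101→W-103 = (86, 739, -954).
Normal n = (W-101→W-102) × (W-101→W-103) = (164053, -357764, -262347).
So ∂z/∂easting = −n_x/n_z = 0.62532829 and ∂z/∂northing = −n_y/n_z = −1.36370532.
Intercept c from W-101: 2613 − 250576.55 + 7528783.89 = 7280820.34.
At (401797, 5520910): z_contact = 251255.0 − 7528894.3 + 7280820.34 = 3181.0 ft.
Depth below ground = 4210 − 3181.0 = 1029 ft.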